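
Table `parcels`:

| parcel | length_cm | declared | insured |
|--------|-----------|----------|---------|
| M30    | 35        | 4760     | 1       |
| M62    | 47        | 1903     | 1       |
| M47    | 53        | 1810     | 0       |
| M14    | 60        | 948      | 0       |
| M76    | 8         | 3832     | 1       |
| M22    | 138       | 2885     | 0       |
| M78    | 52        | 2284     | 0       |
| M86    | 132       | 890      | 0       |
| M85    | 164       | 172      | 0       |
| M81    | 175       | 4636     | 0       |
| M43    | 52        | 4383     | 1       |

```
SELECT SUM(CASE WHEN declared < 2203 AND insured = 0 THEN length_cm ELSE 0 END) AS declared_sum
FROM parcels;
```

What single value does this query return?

409

parcel=M30: ✗
parcel=M62: ✗
parcel=M47: ✓ → 53
parcel=M14: ✓ → 60
parcel=M76: ✗
parcel=M22: ✗
parcel=M78: ✗
parcel=M86: ✓ → 132
parcel=M85: ✓ → 164
parcel=M81: ✗
parcel=M43: ✗
declared_sum = 53 + 60 + 132 + 164 = 409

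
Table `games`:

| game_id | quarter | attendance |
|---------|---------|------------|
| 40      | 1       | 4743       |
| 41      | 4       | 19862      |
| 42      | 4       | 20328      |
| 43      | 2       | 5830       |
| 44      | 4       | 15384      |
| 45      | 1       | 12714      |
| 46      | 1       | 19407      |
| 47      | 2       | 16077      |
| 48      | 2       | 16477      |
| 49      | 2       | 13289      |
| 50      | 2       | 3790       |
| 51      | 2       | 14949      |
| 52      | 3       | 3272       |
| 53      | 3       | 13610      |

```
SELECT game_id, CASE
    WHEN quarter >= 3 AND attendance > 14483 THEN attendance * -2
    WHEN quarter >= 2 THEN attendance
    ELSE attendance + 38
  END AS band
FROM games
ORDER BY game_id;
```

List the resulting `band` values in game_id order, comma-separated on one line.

game_id=40: ELSE → 4781
game_id=41: quarter >= 3 AND attendance > 14483 → -39724
game_id=42: quarter >= 3 AND attendance > 14483 → -40656
game_id=43: quarter >= 2 → 5830
game_id=44: quarter >= 3 AND attendance > 14483 → -30768
game_id=45: ELSE → 12752
game_id=46: ELSE → 19445
game_id=47: quarter >= 2 → 16077
game_id=48: quarter >= 2 → 16477
game_id=49: quarter >= 2 → 13289
game_id=50: quarter >= 2 → 3790
game_id=51: quarter >= 2 → 14949
game_id=52: quarter >= 2 → 3272
game_id=53: quarter >= 2 → 13610

4781, -39724, -40656, 5830, -30768, 12752, 19445, 16077, 16477, 13289, 3790, 14949, 3272, 13610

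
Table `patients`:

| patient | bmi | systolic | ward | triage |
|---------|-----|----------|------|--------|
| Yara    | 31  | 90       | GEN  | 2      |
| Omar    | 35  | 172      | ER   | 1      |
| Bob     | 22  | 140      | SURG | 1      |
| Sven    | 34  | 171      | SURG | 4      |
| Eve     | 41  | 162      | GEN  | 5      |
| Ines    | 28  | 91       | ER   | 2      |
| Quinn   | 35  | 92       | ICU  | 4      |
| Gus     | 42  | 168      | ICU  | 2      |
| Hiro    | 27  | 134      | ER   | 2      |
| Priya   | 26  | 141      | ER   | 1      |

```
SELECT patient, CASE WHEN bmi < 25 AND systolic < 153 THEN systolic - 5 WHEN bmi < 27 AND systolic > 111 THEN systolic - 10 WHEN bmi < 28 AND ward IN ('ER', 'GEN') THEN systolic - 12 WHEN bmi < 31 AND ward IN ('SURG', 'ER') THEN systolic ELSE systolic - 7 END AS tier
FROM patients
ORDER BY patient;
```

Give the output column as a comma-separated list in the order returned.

135, 155, 161, 122, 91, 165, 131, 85, 164, 83

patient=Bob: bmi < 25 AND systolic < 153 → 135
patient=Eve: ELSE → 155
patient=Gus: ELSE → 161
patient=Hiro: bmi < 28 AND ward IN ('ER', 'GEN') → 122
patient=Ines: bmi < 31 AND ward IN ('SURG', 'ER') → 91
patient=Omar: ELSE → 165
patient=Priya: bmi < 27 AND systolic > 111 → 131
patient=Quinn: ELSE → 85
patient=Sven: ELSE → 164
patient=Yara: ELSE → 83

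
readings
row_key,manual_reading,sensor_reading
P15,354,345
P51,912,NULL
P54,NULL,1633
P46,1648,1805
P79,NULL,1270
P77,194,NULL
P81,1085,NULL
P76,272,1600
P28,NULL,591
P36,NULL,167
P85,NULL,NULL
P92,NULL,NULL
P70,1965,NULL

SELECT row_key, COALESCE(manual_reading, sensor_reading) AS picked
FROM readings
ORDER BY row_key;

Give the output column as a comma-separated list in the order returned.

row_key=P15: manual_reading=354 → 354
row_key=P28: manual_reading=NULL, sensor_reading=591 → 591
row_key=P36: manual_reading=NULL, sensor_reading=167 → 167
row_key=P46: manual_reading=1648 → 1648
row_key=P51: manual_reading=912 → 912
row_key=P54: manual_reading=NULL, sensor_reading=1633 → 1633
row_key=P70: manual_reading=1965 → 1965
row_key=P76: manual_reading=272 → 272
row_key=P77: manual_reading=194 → 194
row_key=P79: manual_reading=NULL, sensor_reading=1270 → 1270
row_key=P81: manual_reading=1085 → 1085
row_key=P85: manual_reading=NULL, sensor_reading=NULL (all NULL) → NULL
row_key=P92: manual_reading=NULL, sensor_reading=NULL (all NULL) → NULL

354, 591, 167, 1648, 912, 1633, 1965, 272, 194, 1270, 1085, NULL, NULL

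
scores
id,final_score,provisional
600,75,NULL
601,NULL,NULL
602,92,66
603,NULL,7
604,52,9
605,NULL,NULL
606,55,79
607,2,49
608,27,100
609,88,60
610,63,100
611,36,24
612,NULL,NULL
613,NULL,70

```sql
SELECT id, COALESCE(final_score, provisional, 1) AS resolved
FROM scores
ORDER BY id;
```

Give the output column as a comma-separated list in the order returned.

75, 1, 92, 7, 52, 1, 55, 2, 27, 88, 63, 36, 1, 70

id=600: final_score=75 → 75
id=601: final_score=NULL, provisional=NULL, → literal 1 → 1
id=602: final_score=92 → 92
id=603: final_score=NULL, provisional=7 → 7
id=604: final_score=52 → 52
id=605: final_score=NULL, provisional=NULL, → literal 1 → 1
id=606: final_score=55 → 55
id=607: final_score=2 → 2
id=608: final_score=27 → 27
id=609: final_score=88 → 88
id=610: final_score=63 → 63
id=611: final_score=36 → 36
id=612: final_score=NULL, provisional=NULL, → literal 1 → 1
id=613: final_score=NULL, provisional=70 → 70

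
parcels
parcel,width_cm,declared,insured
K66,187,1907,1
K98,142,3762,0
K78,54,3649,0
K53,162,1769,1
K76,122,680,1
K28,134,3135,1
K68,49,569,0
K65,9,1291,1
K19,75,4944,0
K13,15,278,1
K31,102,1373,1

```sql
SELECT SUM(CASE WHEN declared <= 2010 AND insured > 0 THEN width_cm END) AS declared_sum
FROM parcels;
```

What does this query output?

parcel=K66: ✓ → 187
parcel=K98: ✗
parcel=K78: ✗
parcel=K53: ✓ → 162
parcel=K76: ✓ → 122
parcel=K28: ✗
parcel=K68: ✗
parcel=K65: ✓ → 9
parcel=K19: ✗
parcel=K13: ✓ → 15
parcel=K31: ✓ → 102
declared_sum = 187 + 162 + 122 + 9 + 15 + 102 = 597

597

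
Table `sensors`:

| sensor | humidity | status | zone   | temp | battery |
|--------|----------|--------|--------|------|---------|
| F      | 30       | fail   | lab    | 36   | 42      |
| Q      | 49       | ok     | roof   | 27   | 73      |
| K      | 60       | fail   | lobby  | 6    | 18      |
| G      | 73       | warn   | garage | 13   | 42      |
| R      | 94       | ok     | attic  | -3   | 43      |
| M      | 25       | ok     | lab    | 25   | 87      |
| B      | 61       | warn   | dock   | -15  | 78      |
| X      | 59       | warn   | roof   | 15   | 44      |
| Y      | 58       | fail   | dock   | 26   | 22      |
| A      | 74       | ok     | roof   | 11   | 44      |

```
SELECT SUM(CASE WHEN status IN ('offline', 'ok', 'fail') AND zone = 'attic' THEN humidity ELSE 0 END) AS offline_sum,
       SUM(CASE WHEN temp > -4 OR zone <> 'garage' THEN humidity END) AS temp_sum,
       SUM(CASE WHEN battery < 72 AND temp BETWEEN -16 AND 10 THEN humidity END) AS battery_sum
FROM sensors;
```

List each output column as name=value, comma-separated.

offline_sum=94, temp_sum=583, battery_sum=154

[offline_sum: status IN ('offline', 'ok', 'fail') AND zone = 'attic']
sensor=F: ✗
sensor=Q: ✗
sensor=K: ✗
sensor=G: ✗
sensor=R: ✓ → 94
sensor=M: ✗
sensor=B: ✗
sensor=X: ✗
sensor=Y: ✗
sensor=A: ✗
offline_sum = 94
—
[temp_sum: temp > -4 OR zone <> 'garage']
sensor=F: ✓ → 30
sensor=Q: ✓ → 49
sensor=K: ✓ → 60
sensor=G: ✓ → 73
sensor=R: ✓ → 94
sensor=M: ✓ → 25
sensor=B: ✓ → 61
sensor=X: ✓ → 59
sensor=Y: ✓ → 58
sensor=A: ✓ → 74
temp_sum = 30 + 49 + 60 + 73 + 94 + 25 + 61 + 59 + 58 + 74 = 583
—
[battery_sum: battery < 72 AND temp BETWEEN -16 AND 10]
sensor=F: ✗
sensor=Q: ✗
sensor=K: ✓ → 60
sensor=G: ✗
sensor=R: ✓ → 94
sensor=M: ✗
sensor=B: ✗
sensor=X: ✗
sensor=Y: ✗
sensor=A: ✗
battery_sum = 60 + 94 = 154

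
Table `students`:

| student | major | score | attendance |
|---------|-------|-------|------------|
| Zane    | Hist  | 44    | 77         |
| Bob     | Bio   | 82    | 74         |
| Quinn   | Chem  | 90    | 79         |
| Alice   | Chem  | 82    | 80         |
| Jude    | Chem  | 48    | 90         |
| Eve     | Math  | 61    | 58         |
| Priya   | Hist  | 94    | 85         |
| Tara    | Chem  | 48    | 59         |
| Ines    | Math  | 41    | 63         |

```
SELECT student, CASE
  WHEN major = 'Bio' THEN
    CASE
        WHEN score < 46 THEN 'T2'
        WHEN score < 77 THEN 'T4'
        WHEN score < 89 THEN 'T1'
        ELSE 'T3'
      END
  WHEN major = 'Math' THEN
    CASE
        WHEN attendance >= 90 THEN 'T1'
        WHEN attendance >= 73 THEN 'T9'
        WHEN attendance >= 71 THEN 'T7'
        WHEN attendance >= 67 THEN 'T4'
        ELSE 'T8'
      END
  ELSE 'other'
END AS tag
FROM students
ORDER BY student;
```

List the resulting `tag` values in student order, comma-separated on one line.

student=Alice: major='Chem' → outer ELSE → other
student=Bob: major='Bio' → inner[score < 89] → T1
student=Eve: major='Math' → inner[ELSE] → T8
student=Ines: major='Math' → inner[ELSE] → T8
student=Jude: major='Chem' → outer ELSE → other
student=Priya: major='Hist' → outer ELSE → other
student=Quinn: major='Chem' → outer ELSE → other
student=Tara: major='Chem' → outer ELSE → other
student=Zane: major='Hist' → outer ELSE → other

other, T1, T8, T8, other, other, other, other, other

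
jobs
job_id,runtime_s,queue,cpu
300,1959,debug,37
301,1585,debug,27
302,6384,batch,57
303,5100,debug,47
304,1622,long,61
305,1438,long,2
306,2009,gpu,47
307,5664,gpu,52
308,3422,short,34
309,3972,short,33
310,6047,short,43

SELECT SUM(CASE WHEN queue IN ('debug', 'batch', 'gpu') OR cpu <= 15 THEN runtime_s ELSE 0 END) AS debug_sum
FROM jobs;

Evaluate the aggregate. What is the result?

job_id=300: ✓ → 1959
job_id=301: ✓ → 1585
job_id=302: ✓ → 6384
job_id=303: ✓ → 5100
job_id=304: ✗
job_id=305: ✓ → 1438
job_id=306: ✓ → 2009
job_id=307: ✓ → 5664
job_id=308: ✗
job_id=309: ✗
job_id=310: ✗
debug_sum = 1959 + 1585 + 6384 + 5100 + 1438 + 2009 + 5664 = 24139

24139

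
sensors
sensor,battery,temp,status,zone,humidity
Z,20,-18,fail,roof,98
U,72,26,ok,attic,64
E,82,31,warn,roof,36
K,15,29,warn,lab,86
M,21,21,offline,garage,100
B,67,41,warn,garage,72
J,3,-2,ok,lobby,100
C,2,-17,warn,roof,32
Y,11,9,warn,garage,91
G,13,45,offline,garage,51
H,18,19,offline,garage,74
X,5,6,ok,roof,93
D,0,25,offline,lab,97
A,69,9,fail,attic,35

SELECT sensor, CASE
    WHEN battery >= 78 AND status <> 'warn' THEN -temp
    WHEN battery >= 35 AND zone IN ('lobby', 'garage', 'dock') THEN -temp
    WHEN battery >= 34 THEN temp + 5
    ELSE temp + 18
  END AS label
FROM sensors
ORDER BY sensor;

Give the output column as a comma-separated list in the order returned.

14, -41, 1, 43, 36, 63, 37, 16, 47, 39, 31, 24, 27, 0

sensor=A: battery >= 34 → 14
sensor=B: battery >= 35 AND zone IN ('lobby', 'garage', 'dock') → -41
sensor=C: ELSE → 1
sensor=D: ELSE → 43
sensor=E: battery >= 34 → 36
sensor=G: ELSE → 63
sensor=H: ELSE → 37
sensor=J: ELSE → 16
sensor=K: ELSE → 47
sensor=M: ELSE → 39
sensor=U: battery >= 34 → 31
sensor=X: ELSE → 24
sensor=Y: ELSE → 27
sensor=Z: ELSE → 0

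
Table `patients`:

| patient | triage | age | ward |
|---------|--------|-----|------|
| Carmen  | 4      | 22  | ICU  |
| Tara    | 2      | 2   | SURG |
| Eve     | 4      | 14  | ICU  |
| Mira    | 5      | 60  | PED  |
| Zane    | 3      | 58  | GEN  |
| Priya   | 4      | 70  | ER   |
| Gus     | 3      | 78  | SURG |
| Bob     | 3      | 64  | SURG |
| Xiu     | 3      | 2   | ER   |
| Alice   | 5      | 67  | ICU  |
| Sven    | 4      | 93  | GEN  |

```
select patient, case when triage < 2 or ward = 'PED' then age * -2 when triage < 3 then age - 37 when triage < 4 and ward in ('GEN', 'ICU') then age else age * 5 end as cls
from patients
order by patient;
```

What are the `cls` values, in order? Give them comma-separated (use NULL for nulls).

335, 320, 110, 70, 390, -120, 350, 465, -35, 10, 58

patient=Alice: ELSE → 335
patient=Bob: ELSE → 320
patient=Carmen: ELSE → 110
patient=Eve: ELSE → 70
patient=Gus: ELSE → 390
patient=Mira: triage < 2 or ward = 'PED' → -120
patient=Priya: ELSE → 350
patient=Sven: ELSE → 465
patient=Tara: triage < 3 → -35
patient=Xiu: ELSE → 10
patient=Zane: triage < 4 and ward in ('GEN', 'ICU') → 58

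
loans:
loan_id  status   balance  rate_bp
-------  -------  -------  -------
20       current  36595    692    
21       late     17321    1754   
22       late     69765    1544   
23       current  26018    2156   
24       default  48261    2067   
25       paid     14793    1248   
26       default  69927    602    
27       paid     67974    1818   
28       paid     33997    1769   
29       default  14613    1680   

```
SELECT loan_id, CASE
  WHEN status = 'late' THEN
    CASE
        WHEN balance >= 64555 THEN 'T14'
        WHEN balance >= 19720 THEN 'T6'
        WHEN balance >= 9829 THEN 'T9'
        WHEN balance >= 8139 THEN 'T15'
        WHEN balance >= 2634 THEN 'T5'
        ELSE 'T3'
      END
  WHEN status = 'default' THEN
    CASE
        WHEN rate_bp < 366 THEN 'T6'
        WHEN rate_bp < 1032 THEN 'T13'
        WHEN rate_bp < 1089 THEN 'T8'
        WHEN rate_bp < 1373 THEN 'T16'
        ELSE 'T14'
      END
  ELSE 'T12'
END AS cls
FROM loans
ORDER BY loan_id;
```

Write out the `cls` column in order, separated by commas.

loan_id=20: status='current' → outer ELSE → T12
loan_id=21: status='late' → inner[balance >= 9829] → T9
loan_id=22: status='late' → inner[balance >= 64555] → T14
loan_id=23: status='current' → outer ELSE → T12
loan_id=24: status='default' → inner[ELSE] → T14
loan_id=25: status='paid' → outer ELSE → T12
loan_id=26: status='default' → inner[rate_bp < 1032] → T13
loan_id=27: status='paid' → outer ELSE → T12
loan_id=28: status='paid' → outer ELSE → T12
loan_id=29: status='default' → inner[ELSE] → T14

T12, T9, T14, T12, T14, T12, T13, T12, T12, T14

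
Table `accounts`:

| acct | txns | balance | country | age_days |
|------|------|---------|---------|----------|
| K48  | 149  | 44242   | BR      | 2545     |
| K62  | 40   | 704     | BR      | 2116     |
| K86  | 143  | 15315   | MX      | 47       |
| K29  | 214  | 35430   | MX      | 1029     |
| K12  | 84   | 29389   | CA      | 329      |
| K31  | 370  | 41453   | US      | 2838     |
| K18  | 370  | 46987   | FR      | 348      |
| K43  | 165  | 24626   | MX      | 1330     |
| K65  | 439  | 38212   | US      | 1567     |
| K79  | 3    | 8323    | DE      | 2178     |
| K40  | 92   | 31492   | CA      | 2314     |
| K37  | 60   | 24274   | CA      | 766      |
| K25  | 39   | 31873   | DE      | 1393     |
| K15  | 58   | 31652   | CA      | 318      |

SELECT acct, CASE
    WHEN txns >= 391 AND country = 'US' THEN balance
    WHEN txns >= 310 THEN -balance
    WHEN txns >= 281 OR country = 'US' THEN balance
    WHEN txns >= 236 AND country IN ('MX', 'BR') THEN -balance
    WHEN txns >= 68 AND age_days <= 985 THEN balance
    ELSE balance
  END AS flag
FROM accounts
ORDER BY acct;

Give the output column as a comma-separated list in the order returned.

acct=K12: txns >= 68 AND age_days <= 985 → 29389
acct=K15: ELSE → 31652
acct=K18: txns >= 310 → -46987
acct=K25: ELSE → 31873
acct=K29: ELSE → 35430
acct=K31: txns >= 310 → -41453
acct=K37: ELSE → 24274
acct=K40: ELSE → 31492
acct=K43: ELSE → 24626
acct=K48: ELSE → 44242
acct=K62: ELSE → 704
acct=K65: txns >= 391 AND country = 'US' → 38212
acct=K79: ELSE → 8323
acct=K86: txns >= 68 AND age_days <= 985 → 15315

29389, 31652, -46987, 31873, 35430, -41453, 24274, 31492, 24626, 44242, 704, 38212, 8323, 15315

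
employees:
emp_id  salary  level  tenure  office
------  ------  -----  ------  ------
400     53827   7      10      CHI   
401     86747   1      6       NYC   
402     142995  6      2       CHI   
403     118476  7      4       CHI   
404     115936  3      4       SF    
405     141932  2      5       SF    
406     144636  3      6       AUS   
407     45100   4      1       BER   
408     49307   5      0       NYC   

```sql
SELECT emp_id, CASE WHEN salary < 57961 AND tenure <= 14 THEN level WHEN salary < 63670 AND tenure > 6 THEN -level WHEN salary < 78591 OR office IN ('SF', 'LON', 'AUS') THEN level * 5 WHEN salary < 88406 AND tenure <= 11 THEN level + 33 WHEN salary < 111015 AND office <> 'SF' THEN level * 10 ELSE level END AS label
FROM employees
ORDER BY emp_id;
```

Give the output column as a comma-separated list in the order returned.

emp_id=400: salary < 57961 AND tenure <= 14 → 7
emp_id=401: salary < 88406 AND tenure <= 11 → 34
emp_id=402: ELSE → 6
emp_id=403: ELSE → 7
emp_id=404: salary < 78591 OR office IN ('SF', 'LON', 'AUS') → 15
emp_id=405: salary < 78591 OR office IN ('SF', 'LON', 'AUS') → 10
emp_id=406: salary < 78591 OR office IN ('SF', 'LON', 'AUS') → 15
emp_id=407: salary < 57961 AND tenure <= 14 → 4
emp_id=408: salary < 57961 AND tenure <= 14 → 5

7, 34, 6, 7, 15, 10, 15, 4, 5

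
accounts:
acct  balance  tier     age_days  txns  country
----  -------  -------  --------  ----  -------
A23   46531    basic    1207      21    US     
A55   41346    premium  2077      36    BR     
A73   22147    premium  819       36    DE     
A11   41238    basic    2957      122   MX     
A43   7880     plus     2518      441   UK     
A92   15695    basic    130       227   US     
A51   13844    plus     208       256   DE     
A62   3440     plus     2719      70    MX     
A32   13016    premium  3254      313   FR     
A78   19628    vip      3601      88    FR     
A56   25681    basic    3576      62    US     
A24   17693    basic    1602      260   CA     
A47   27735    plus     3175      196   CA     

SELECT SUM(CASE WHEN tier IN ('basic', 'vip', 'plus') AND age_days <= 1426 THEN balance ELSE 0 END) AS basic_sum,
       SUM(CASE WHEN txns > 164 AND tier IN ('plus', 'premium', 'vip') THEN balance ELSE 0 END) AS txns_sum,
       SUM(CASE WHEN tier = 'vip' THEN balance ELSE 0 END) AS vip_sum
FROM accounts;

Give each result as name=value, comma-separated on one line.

basic_sum=76070, txns_sum=62475, vip_sum=19628

[basic_sum: tier IN ('basic', 'vip', 'plus') AND age_days <= 1426]
acct=A23: ✓ → 46531
acct=A55: ✗
acct=A73: ✗
acct=A11: ✗
acct=A43: ✗
acct=A92: ✓ → 15695
acct=A51: ✓ → 13844
acct=A62: ✗
acct=A32: ✗
acct=A78: ✗
acct=A56: ✗
acct=A24: ✗
acct=A47: ✗
basic_sum = 46531 + 15695 + 13844 = 76070
—
[txns_sum: txns > 164 AND tier IN ('plus', 'premium', 'vip')]
acct=A23: ✗
acct=A55: ✗
acct=A73: ✗
acct=A11: ✗
acct=A43: ✓ → 7880
acct=A92: ✗
acct=A51: ✓ → 13844
acct=A62: ✗
acct=A32: ✓ → 13016
acct=A78: ✗
acct=A56: ✗
acct=A24: ✗
acct=A47: ✓ → 27735
txns_sum = 7880 + 13844 + 13016 + 27735 = 62475
—
[vip_sum: tier = 'vip']
acct=A23: ✗
acct=A55: ✗
acct=A73: ✗
acct=A11: ✗
acct=A43: ✗
acct=A92: ✗
acct=A51: ✗
acct=A62: ✗
acct=A32: ✗
acct=A78: ✓ → 19628
acct=A56: ✗
acct=A24: ✗
acct=A47: ✗
vip_sum = 19628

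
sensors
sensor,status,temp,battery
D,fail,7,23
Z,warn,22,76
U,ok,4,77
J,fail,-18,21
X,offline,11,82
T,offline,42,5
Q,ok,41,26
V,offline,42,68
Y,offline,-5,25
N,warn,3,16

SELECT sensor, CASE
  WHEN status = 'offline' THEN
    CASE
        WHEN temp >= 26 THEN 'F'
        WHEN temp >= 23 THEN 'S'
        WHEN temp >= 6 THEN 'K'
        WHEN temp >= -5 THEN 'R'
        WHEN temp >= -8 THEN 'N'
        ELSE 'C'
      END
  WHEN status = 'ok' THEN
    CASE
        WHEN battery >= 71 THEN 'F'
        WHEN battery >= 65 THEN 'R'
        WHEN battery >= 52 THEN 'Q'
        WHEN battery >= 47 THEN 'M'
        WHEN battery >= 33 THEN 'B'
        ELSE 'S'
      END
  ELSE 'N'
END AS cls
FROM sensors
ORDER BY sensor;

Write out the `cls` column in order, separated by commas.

sensor=D: status='fail' → outer ELSE → N
sensor=J: status='fail' → outer ELSE → N
sensor=N: status='warn' → outer ELSE → N
sensor=Q: status='ok' → inner[ELSE] → S
sensor=T: status='offline' → inner[temp >= 26] → F
sensor=U: status='ok' → inner[battery >= 71] → F
sensor=V: status='offline' → inner[temp >= 26] → F
sensor=X: status='offline' → inner[temp >= 6] → K
sensor=Y: status='offline' → inner[temp >= -5] → R
sensor=Z: status='warn' → outer ELSE → N

N, N, N, S, F, F, F, K, R, N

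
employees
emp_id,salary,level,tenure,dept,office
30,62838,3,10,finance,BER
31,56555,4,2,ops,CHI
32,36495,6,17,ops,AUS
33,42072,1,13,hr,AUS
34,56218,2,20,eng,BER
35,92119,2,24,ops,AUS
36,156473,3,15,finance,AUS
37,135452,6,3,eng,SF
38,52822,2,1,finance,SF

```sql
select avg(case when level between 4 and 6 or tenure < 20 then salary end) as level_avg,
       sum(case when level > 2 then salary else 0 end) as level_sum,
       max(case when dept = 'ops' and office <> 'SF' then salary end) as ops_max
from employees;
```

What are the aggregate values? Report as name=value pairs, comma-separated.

[level_avg: level between 4 and 6 or tenure < 20]
emp_id=30: ✓ → 62838
emp_id=31: ✓ → 56555
emp_id=32: ✓ → 36495
emp_id=33: ✓ → 42072
emp_id=34: ✗
emp_id=35: ✗
emp_id=36: ✓ → 156473
emp_id=37: ✓ → 135452
emp_id=38: ✓ → 52822
level_avg = (62838 + 56555 + 36495 + 42072 + 156473 + 135452 + 52822) / 7 = 77529.5714285714
—
[level_sum: level > 2]
emp_id=30: ✓ → 62838
emp_id=31: ✓ → 56555
emp_id=32: ✓ → 36495
emp_id=33: ✗
emp_id=34: ✗
emp_id=35: ✗
emp_id=36: ✓ → 156473
emp_id=37: ✓ → 135452
emp_id=38: ✗
level_sum = 62838 + 56555 + 36495 + 156473 + 135452 = 447813
—
[ops_max: dept = 'ops' and office <> 'SF']
emp_id=30: ✗
emp_id=31: ✓ → 56555
emp_id=32: ✓ → 36495
emp_id=33: ✗
emp_id=34: ✗
emp_id=35: ✓ → 92119
emp_id=36: ✗
emp_id=37: ✗
emp_id=38: ✗
ops_max = MAX(56555, 36495, 92119) = 92119

level_avg=77529.5714285714, level_sum=447813, ops_max=92119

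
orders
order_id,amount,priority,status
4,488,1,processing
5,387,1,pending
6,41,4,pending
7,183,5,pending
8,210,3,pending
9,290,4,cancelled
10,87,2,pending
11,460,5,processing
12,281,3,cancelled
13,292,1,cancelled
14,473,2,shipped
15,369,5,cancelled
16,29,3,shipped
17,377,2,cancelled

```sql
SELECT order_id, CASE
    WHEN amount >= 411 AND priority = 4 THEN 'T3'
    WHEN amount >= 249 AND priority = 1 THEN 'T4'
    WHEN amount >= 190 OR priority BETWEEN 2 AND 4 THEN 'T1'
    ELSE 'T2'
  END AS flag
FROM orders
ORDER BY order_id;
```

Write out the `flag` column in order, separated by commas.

T4, T4, T1, T2, T1, T1, T1, T1, T1, T4, T1, T1, T1, T1

order_id=4: amount >= 249 AND priority = 1 → T4
order_id=5: amount >= 249 AND priority = 1 → T4
order_id=6: amount >= 190 OR priority BETWEEN 2 AND 4 → T1
order_id=7: ELSE → T2
order_id=8: amount >= 190 OR priority BETWEEN 2 AND 4 → T1
order_id=9: amount >= 190 OR priority BETWEEN 2 AND 4 → T1
order_id=10: amount >= 190 OR priority BETWEEN 2 AND 4 → T1
order_id=11: amount >= 190 OR priority BETWEEN 2 AND 4 → T1
order_id=12: amount >= 190 OR priority BETWEEN 2 AND 4 → T1
order_id=13: amount >= 249 AND priority = 1 → T4
order_id=14: amount >= 190 OR priority BETWEEN 2 AND 4 → T1
order_id=15: amount >= 190 OR priority BETWEEN 2 AND 4 → T1
order_id=16: amount >= 190 OR priority BETWEEN 2 AND 4 → T1
order_id=17: amount >= 190 OR priority BETWEEN 2 AND 4 → T1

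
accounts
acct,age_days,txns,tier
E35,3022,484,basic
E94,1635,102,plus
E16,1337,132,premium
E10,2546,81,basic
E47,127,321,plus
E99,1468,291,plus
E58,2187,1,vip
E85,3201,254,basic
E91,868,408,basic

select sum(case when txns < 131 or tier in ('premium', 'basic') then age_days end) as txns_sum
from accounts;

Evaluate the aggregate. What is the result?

14796

acct=E35: ✓ → 3022
acct=E94: ✓ → 1635
acct=E16: ✓ → 1337
acct=E10: ✓ → 2546
acct=E47: ✗
acct=E99: ✗
acct=E58: ✓ → 2187
acct=E85: ✓ → 3201
acct=E91: ✓ → 868
txns_sum = 3022 + 1635 + 1337 + 2546 + 2187 + 3201 + 868 = 14796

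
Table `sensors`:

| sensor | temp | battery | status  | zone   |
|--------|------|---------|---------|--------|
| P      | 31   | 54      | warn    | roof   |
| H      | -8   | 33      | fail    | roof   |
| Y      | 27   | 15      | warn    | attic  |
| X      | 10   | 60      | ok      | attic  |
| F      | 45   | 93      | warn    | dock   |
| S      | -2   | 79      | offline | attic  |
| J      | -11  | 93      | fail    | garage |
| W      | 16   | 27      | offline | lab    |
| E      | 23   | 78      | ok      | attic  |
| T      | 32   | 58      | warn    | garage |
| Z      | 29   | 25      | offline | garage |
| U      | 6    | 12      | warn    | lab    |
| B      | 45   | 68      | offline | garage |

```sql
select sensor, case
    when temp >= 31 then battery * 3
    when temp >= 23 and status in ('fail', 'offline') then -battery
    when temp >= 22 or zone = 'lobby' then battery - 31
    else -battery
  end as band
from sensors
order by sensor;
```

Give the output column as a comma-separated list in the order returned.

204, 47, 279, -33, -93, 162, -79, 174, -12, -27, -60, -16, -25

sensor=B: temp >= 31 → 204
sensor=E: temp >= 22 or zone = 'lobby' → 47
sensor=F: temp >= 31 → 279
sensor=H: ELSE → -33
sensor=J: ELSE → -93
sensor=P: temp >= 31 → 162
sensor=S: ELSE → -79
sensor=T: temp >= 31 → 174
sensor=U: ELSE → -12
sensor=W: ELSE → -27
sensor=X: ELSE → -60
sensor=Y: temp >= 22 or zone = 'lobby' → -16
sensor=Z: temp >= 23 and status in ('fail', 'offline') → -25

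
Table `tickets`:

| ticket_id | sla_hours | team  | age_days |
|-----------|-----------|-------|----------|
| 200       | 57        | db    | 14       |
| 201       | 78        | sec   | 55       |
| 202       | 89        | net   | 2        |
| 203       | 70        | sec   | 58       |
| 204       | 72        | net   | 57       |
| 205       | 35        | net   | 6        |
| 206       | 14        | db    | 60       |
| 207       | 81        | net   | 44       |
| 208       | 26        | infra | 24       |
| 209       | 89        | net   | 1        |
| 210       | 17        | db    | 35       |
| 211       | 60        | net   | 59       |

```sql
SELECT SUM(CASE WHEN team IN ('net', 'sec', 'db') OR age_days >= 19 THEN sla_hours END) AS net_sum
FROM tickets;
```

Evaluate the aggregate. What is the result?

688

ticket_id=200: ✓ → 57
ticket_id=201: ✓ → 78
ticket_id=202: ✓ → 89
ticket_id=203: ✓ → 70
ticket_id=204: ✓ → 72
ticket_id=205: ✓ → 35
ticket_id=206: ✓ → 14
ticket_id=207: ✓ → 81
ticket_id=208: ✓ → 26
ticket_id=209: ✓ → 89
ticket_id=210: ✓ → 17
ticket_id=211: ✓ → 60
net_sum = 57 + 78 + 89 + 70 + 72 + 35 + 14 + 81 + 26 + 89 + 17 + 60 = 688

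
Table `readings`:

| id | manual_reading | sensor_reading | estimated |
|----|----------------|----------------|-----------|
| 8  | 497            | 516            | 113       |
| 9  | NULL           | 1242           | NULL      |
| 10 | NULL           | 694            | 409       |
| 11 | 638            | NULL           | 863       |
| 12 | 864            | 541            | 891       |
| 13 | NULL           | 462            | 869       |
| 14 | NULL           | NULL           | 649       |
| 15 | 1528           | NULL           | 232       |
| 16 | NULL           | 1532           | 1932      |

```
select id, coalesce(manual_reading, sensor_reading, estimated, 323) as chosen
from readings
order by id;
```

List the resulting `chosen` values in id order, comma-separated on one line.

497, 1242, 694, 638, 864, 462, 649, 1528, 1532

id=8: manual_reading=497 → 497
id=9: manual_reading=NULL, sensor_reading=1242 → 1242
id=10: manual_reading=NULL, sensor_reading=694 → 694
id=11: manual_reading=638 → 638
id=12: manual_reading=864 → 864
id=13: manual_reading=NULL, sensor_reading=462 → 462
id=14: manual_reading=NULL, sensor_reading=NULL, estimated=649 → 649
id=15: manual_reading=1528 → 1528
id=16: manual_reading=NULL, sensor_reading=1532 → 1532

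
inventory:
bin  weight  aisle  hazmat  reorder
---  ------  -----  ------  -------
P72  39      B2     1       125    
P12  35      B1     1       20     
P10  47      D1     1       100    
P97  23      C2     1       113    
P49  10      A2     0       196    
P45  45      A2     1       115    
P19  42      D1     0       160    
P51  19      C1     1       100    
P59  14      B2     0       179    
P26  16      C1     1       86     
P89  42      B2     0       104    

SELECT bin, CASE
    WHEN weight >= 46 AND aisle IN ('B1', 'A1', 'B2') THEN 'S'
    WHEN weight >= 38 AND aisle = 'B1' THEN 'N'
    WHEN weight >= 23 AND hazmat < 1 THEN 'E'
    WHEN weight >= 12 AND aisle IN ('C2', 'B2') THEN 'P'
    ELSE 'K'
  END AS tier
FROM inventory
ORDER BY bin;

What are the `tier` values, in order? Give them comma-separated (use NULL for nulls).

bin=P10: ELSE → K
bin=P12: ELSE → K
bin=P19: weight >= 23 AND hazmat < 1 → E
bin=P26: ELSE → K
bin=P45: ELSE → K
bin=P49: ELSE → K
bin=P51: ELSE → K
bin=P59: weight >= 12 AND aisle IN ('C2', 'B2') → P
bin=P72: weight >= 12 AND aisle IN ('C2', 'B2') → P
bin=P89: weight >= 23 AND hazmat < 1 → E
bin=P97: weight >= 12 AND aisle IN ('C2', 'B2') → P

K, K, E, K, K, K, K, P, P, E, P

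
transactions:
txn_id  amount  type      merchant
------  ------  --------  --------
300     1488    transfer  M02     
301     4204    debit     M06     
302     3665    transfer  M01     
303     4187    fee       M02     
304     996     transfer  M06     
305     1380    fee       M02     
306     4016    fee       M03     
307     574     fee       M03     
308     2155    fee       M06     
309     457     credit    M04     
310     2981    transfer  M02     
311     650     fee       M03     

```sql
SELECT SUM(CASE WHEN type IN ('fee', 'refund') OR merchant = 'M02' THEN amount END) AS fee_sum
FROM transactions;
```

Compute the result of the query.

txn_id=300: ✓ → 1488
txn_id=301: ✗
txn_id=302: ✗
txn_id=303: ✓ → 4187
txn_id=304: ✗
txn_id=305: ✓ → 1380
txn_id=306: ✓ → 4016
txn_id=307: ✓ → 574
txn_id=308: ✓ → 2155
txn_id=309: ✗
txn_id=310: ✓ → 2981
txn_id=311: ✓ → 650
fee_sum = 1488 + 4187 + 1380 + 4016 + 574 + 2155 + 2981 + 650 = 17431

17431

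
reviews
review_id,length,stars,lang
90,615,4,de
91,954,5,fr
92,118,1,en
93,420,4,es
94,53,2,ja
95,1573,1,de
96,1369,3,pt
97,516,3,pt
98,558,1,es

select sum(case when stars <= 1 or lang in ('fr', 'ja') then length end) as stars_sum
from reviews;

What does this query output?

3256

review_id=90: ✗
review_id=91: ✓ → 954
review_id=92: ✓ → 118
review_id=93: ✗
review_id=94: ✓ → 53
review_id=95: ✓ → 1573
review_id=96: ✗
review_id=97: ✗
review_id=98: ✓ → 558
stars_sum = 954 + 118 + 53 + 1573 + 558 = 3256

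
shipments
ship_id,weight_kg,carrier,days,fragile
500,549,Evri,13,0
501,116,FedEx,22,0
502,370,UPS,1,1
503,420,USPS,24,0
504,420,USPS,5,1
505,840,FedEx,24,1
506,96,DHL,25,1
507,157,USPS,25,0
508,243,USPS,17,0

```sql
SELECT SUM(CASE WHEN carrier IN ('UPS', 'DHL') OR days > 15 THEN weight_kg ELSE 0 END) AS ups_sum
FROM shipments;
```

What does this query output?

2242

ship_id=500: ✗
ship_id=501: ✓ → 116
ship_id=502: ✓ → 370
ship_id=503: ✓ → 420
ship_id=504: ✗
ship_id=505: ✓ → 840
ship_id=506: ✓ → 96
ship_id=507: ✓ → 157
ship_id=508: ✓ → 243
ups_sum = 116 + 370 + 420 + 840 + 96 + 157 + 243 = 2242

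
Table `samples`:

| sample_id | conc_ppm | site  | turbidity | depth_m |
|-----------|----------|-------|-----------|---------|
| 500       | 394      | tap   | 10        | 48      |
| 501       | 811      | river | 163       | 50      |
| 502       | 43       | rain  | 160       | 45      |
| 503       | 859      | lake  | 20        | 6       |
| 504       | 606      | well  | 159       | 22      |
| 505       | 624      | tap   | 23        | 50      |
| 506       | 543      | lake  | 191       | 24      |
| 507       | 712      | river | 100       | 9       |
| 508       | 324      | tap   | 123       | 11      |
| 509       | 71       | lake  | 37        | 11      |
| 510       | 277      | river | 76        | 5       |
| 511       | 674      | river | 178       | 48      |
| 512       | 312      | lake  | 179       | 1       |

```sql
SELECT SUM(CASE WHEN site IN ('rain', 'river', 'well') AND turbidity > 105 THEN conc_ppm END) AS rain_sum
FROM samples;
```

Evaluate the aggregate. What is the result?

2134

sample_id=500: ✗
sample_id=501: ✓ → 811
sample_id=502: ✓ → 43
sample_id=503: ✗
sample_id=504: ✓ → 606
sample_id=505: ✗
sample_id=506: ✗
sample_id=507: ✗
sample_id=508: ✗
sample_id=509: ✗
sample_id=510: ✗
sample_id=511: ✓ → 674
sample_id=512: ✗
rain_sum = 811 + 43 + 606 + 674 = 2134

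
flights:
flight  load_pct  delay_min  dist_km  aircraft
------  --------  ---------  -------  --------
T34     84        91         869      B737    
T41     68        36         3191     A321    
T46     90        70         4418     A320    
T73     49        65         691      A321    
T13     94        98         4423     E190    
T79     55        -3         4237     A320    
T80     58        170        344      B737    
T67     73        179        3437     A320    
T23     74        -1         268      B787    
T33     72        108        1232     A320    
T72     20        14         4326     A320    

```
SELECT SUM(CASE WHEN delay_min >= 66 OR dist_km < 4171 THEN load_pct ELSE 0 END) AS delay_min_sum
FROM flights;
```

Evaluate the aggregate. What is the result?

662

flight=T34: ✓ → 84
flight=T41: ✓ → 68
flight=T46: ✓ → 90
flight=T73: ✓ → 49
flight=T13: ✓ → 94
flight=T79: ✗
flight=T80: ✓ → 58
flight=T67: ✓ → 73
flight=T23: ✓ → 74
flight=T33: ✓ → 72
flight=T72: ✗
delay_min_sum = 84 + 68 + 90 + 49 + 94 + 58 + 73 + 74 + 72 = 662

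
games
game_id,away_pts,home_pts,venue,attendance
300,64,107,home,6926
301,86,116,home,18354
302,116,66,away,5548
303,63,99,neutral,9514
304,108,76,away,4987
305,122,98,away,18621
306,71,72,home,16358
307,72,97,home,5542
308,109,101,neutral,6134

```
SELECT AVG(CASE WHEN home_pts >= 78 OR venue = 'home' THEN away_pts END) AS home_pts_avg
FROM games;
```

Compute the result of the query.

game_id=300: ✓ → 64
game_id=301: ✓ → 86
game_id=302: ✗
game_id=303: ✓ → 63
game_id=304: ✗
game_id=305: ✓ → 122
game_id=306: ✓ → 71
game_id=307: ✓ → 72
game_id=308: ✓ → 109
home_pts_avg = (64 + 86 + 63 + 122 + 71 + 72 + 109) / 7 = 83.8571428571

83.8571428571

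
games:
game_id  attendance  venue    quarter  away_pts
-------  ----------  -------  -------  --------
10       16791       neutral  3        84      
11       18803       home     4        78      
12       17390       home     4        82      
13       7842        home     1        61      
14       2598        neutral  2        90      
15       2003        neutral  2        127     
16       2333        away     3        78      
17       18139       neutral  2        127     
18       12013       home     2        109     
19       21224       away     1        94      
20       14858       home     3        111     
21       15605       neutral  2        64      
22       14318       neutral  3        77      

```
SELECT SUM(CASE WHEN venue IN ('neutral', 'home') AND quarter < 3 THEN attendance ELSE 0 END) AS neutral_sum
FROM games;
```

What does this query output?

game_id=10: ✗
game_id=11: ✗
game_id=12: ✗
game_id=13: ✓ → 7842
game_id=14: ✓ → 2598
game_id=15: ✓ → 2003
game_id=16: ✗
game_id=17: ✓ → 18139
game_id=18: ✓ → 12013
game_id=19: ✗
game_id=20: ✗
game_id=21: ✓ → 15605
game_id=22: ✗
neutral_sum = 7842 + 2598 + 2003 + 18139 + 12013 + 15605 = 58200

58200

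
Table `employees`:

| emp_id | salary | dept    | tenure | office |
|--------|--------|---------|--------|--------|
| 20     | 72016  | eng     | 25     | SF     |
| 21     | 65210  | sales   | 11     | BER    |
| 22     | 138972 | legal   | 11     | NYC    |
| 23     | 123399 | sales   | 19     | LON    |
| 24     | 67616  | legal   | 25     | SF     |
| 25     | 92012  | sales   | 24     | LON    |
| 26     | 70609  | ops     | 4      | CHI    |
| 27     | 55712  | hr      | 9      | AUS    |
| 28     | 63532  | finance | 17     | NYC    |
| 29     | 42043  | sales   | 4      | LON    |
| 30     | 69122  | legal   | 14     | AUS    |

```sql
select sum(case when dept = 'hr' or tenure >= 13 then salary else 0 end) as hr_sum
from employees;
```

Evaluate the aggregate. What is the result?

543409

emp_id=20: ✓ → 72016
emp_id=21: ✗
emp_id=22: ✗
emp_id=23: ✓ → 123399
emp_id=24: ✓ → 67616
emp_id=25: ✓ → 92012
emp_id=26: ✗
emp_id=27: ✓ → 55712
emp_id=28: ✓ → 63532
emp_id=29: ✗
emp_id=30: ✓ → 69122
hr_sum = 72016 + 123399 + 67616 + 92012 + 55712 + 63532 + 69122 = 543409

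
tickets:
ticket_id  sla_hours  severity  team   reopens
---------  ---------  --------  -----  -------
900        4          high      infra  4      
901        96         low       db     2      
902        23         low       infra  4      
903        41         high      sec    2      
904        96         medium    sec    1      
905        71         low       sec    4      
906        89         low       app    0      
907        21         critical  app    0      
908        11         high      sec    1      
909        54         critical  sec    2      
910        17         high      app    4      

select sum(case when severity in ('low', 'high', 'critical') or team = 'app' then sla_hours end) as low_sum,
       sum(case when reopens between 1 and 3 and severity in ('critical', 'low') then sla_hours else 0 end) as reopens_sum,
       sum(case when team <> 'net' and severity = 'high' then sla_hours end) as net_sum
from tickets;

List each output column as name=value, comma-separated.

low_sum=427, reopens_sum=150, net_sum=73

[low_sum: severity in ('low', 'high', 'critical') or team = 'app']
ticket_id=900: ✓ → 4
ticket_id=901: ✓ → 96
ticket_id=902: ✓ → 23
ticket_id=903: ✓ → 41
ticket_id=904: ✗
ticket_id=905: ✓ → 71
ticket_id=906: ✓ → 89
ticket_id=907: ✓ → 21
ticket_id=908: ✓ → 11
ticket_id=909: ✓ → 54
ticket_id=910: ✓ → 17
low_sum = 4 + 96 + 23 + 41 + 71 + 89 + 21 + 11 + 54 + 17 = 427
—
[reopens_sum: reopens between 1 and 3 and severity in ('critical', 'low')]
ticket_id=900: ✗
ticket_id=901: ✓ → 96
ticket_id=902: ✗
ticket_id=903: ✗
ticket_id=904: ✗
ticket_id=905: ✗
ticket_id=906: ✗
ticket_id=907: ✗
ticket_id=908: ✗
ticket_id=909: ✓ → 54
ticket_id=910: ✗
reopens_sum = 96 + 54 = 150
—
[net_sum: team <> 'net' and severity = 'high']
ticket_id=900: ✓ → 4
ticket_id=901: ✗
ticket_id=902: ✗
ticket_id=903: ✓ → 41
ticket_id=904: ✗
ticket_id=905: ✗
ticket_id=906: ✗
ticket_id=907: ✗
ticket_id=908: ✓ → 11
ticket_id=909: ✗
ticket_id=910: ✓ → 17
net_sum = 4 + 41 + 11 + 17 = 73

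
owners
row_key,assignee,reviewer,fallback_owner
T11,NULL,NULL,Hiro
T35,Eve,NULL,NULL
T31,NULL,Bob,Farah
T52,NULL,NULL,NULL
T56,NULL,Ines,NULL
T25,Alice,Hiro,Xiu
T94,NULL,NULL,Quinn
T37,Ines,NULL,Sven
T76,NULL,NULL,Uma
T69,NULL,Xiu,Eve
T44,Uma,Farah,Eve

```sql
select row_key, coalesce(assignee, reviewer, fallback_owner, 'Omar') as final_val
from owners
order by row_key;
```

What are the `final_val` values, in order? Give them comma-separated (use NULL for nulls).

Hiro, Alice, Bob, Eve, Ines, Uma, Omar, Ines, Xiu, Uma, Quinn

row_key=T11: assignee=NULL, reviewer=NULL, fallback_owner=Hiro → Hiro
row_key=T25: assignee=Alice → Alice
row_key=T31: assignee=NULL, reviewer=Bob → Bob
row_key=T35: assignee=Eve → Eve
row_key=T37: assignee=Ines → Ines
row_key=T44: assignee=Uma → Uma
row_key=T52: assignee=NULL, reviewer=NULL, fallback_owner=NULL, → literal Omar → Omar
row_key=T56: assignee=NULL, reviewer=Ines → Ines
row_key=T69: assignee=NULL, reviewer=Xiu → Xiu
row_key=T76: assignee=NULL, reviewer=NULL, fallback_owner=Uma → Uma
row_key=T94: assignee=NULL, reviewer=NULL, fallback_owner=Quinn → Quinn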